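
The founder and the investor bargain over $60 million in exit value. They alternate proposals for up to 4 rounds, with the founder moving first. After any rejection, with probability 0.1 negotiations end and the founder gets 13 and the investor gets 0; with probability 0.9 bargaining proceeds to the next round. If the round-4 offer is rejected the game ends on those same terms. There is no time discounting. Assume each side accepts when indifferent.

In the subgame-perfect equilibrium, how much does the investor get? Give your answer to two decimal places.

Round 4 (the investor proposes): the founder gets 13 if talks fail, so the investor offers 13 and keeps 47.
Round 3 (the founder proposes): rejecting gives the investor an expected 0.9 × 47 = 42.3. The founder offers 42.3 and keeps 60 − 42.3 = 17.7.
Round 2 (the investor proposes): rejecting gives the founder an expected 0.9 × 17.7 + 0.1 × 13 = 17.23; the investor offers that and keeps 42.77.
Round 1 (the founder proposes): rejecting gives the investor an expected 0.9 × 42.77 = 38.493. The founder offers 38.493 and keeps 60 − 38.493 = 21.507.

38.49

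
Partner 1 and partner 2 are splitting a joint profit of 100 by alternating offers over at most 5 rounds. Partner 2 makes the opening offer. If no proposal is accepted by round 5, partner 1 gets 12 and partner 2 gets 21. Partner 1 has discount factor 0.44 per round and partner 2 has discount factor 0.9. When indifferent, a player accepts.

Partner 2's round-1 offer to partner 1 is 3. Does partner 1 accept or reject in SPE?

Reject

Round 5 (partner 2 proposes): partner 1 gets 12 if talks fail, so partner 2 offers 12 and keeps 88.
Round 4 (partner 1 proposes): partner 2 can get 88 next round, worth 0.9 × 88 = 79.2 now, so partner 1 offers 79.2, keeping 20.8.
Round 3 (partner 2 proposes): partner 1 can get 20.8 next round, worth 0.44 × 20.8 = 9.152 now; partner 2 offers that and keeps 90.848.
Round 2 (partner 1 proposes): partner 2 can get 90.848 next round, worth 0.9 × 90.848 = 81.7632 now, so partner 1 offers 81.7632, keeping 18.2368.
So by rejecting in round 1, partner 1 gets 18.2368 next round, worth 0.44 × 18.2368 = 8.024192 now.
Offer 3 < 8.024192, so partner 1 rejects.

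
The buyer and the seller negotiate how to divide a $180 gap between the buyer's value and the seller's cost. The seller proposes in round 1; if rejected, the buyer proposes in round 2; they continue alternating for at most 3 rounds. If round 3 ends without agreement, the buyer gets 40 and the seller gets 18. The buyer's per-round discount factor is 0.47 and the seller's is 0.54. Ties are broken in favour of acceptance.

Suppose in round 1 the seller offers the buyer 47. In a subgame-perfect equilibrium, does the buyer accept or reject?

Round 3 (the seller proposes): the buyer gets 40 if talks fail, so the seller offers 40 and keeps 140.
Round 2 (the buyer proposes): the seller can get 140 next round, worth 0.54 × 140 = 75.6 now; the buyer offers that and keeps 104.4.
So by rejecting in round 1, the buyer gets 104.4 next round, worth 0.47 × 104.4 = 49.068 now.
Offer 47 < 49.068, so the buyer rejects.

Reject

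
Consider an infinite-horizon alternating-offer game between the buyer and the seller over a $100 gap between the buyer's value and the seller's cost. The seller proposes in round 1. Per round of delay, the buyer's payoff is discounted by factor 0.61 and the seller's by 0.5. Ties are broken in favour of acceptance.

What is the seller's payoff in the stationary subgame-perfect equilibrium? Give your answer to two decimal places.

56.12

In a stationary SPE each proposer offers the other exactly their discounted continuation value.
If the seller keeps x when proposing and the buyer keeps y when proposing, then x = 100 − 0.61y and y = 100 − 0.5x.
Solving: x = 100(1 − 0.61) / (1 − 0.5·0.61) = 39 / 0.695 ≈ 56.1151.
The buyer gets 100 − 56.1151 ≈ 43.8849.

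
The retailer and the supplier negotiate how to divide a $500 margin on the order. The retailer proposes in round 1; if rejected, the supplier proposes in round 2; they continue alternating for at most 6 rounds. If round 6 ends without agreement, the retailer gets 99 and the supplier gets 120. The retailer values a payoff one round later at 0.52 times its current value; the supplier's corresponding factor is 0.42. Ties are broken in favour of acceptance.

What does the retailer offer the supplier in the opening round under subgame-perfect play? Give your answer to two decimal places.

130.85

Round 6 (the supplier proposes): the retailer gets 99 if talks fail, so the supplier offers 99 and keeps 401.
Round 5 (the retailer proposes): the supplier can get 401 next round, worth 0.42 × 401 = 168.42 now. The retailer offers 168.42 and keeps 500 − 168.42 = 331.58.
Round 4 (the supplier proposes): the retailer can get 331.58 next round, worth 0.52 × 331.58 = 172.4216 now; the supplier offers that and keeps 327.5784.
Round 3 (the retailer proposes): the supplier can get 327.5784 next round, worth 0.42 × 327.5784 = 137.582928 now; the retailer offers that and keeps 362.417072.
Round 2 (the supplier proposes): the retailer can get 362.417072 next round, worth 0.52 × 362.417072 = 188.45687744 now; the supplier offers that and keeps 311.54312256.
Round 1 (the retailer proposes): the supplier can get 311.54312256 next round, worth 0.42 × 311.54312256 = 130.8481114752 now, so the retailer offers 130.8481114752, keeping 369.1518885248.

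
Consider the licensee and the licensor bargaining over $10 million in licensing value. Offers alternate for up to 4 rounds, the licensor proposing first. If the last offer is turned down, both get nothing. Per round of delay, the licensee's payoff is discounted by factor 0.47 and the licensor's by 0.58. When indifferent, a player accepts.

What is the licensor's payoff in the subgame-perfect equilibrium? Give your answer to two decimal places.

Solve by backward induction from round 4.
Round 4 (the licensee proposes): rejection yields 0 for the licensor; the licensee offers 0 and keeps 10.
Round 3 (the licensor proposes): the licensee can get 10 next round, worth 0.47 × 10 = 4.7 now. The licensor offers 4.7 and keeps 10 − 4.7 = 5.3.
Round 2 (the licensee proposes): the licensor can get 5.3 next round, worth 0.58 × 5.3 = 3.074 now, so the licensee offers 3.074, keeping 6.926.
Round 1 (the licensor proposes): the licensee can get 6.926 next round, worth 0.47 × 6.926 = 3.25522 now; the licensor offers that and keeps 6.74478.

6.74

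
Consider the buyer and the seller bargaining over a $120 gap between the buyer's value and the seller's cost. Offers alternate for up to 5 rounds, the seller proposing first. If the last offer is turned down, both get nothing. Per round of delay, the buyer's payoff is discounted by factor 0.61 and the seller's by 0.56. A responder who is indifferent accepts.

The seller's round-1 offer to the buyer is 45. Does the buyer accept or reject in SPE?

Round 5 (the seller proposes): the buyer will accept anything ≥ 0, so the seller offers 0 and keeps 120.
Round 4 (the buyer proposes): the seller can get 120 next round, worth 0.56 × 120 = 67.2 now; the buyer offers that and keeps 52.8.
Round 3 (the seller proposes): the buyer can get 52.8 next round, worth 0.61 × 52.8 = 32.208 now, so the seller offers 32.208, keeping 87.792.
Round 2 (the buyer proposes): the seller can get 87.792 next round, worth 0.56 × 87.792 = 49.16352 now; the buyer offers that and keeps 70.83648.
So by rejecting in round 1, the buyer gets 70.83648 next round, worth 0.61 × 70.83648 = 43.2102528 now.
Offer 45 ≥ 43.2102528, so the buyer accepts.

Accept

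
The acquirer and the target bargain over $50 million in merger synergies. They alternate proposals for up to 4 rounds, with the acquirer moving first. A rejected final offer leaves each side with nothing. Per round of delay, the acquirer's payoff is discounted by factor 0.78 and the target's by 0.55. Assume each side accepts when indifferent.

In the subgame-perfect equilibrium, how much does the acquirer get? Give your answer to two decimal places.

32.15

Round 4 (the target proposes): the acquirer will accept anything ≥ 0, so the target offers 0 and keeps 50.
Round 3 (the acquirer proposes): the target can get 50 next round, worth 0.55 × 50 = 27.5 now; the acquirer offers that and keeps 22.5.
Round 2 (the target proposes): the acquirer can get 22.5 next round, worth 0.78 × 22.5 = 17.55 now. The target offers 17.55 and keeps 50 − 17.55 = 32.45.
Round 1 (the acquirer proposes): the target can get 32.45 next round, worth 0.55 × 32.45 = 17.8475 now. The acquirer offers 17.8475 and keeps 50 − 17.8475 = 32.1525.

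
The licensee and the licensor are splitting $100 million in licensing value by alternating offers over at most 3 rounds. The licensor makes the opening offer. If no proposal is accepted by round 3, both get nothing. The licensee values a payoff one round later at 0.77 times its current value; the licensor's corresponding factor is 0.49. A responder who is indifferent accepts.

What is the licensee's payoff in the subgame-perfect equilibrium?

Round 3 (the licensor proposes): rejection yields 0 for the licensee; the licensor offers 0 and keeps 100.
Round 2 (the licensee proposes): the licensor can get 100 next round, worth 0.49 × 100 = 49 now, so the licensee offers 49, keeping 51.
Round 1 (the licensor proposes): the licensee can get 51 next round, worth 0.77 × 51 = 39.27 now; the licensor offers that and keeps 60.73.

39.27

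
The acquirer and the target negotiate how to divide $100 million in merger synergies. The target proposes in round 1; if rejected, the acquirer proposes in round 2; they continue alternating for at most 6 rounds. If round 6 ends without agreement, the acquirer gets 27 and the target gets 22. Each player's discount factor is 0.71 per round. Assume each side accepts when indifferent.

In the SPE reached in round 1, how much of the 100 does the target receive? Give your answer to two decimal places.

54.96

By backward induction:
Round 6 (the acquirer proposes): the target gets 22 if talks fail, so the acquirer offers 22 and keeps 78.
Round 5 (the target proposes): the acquirer can get 78 next round, worth 0.71 × 78 = 55.38 now; the target offers that and keeps 44.62.
Round 4 (the acquirer proposes): the target can get 44.62 next round, worth 0.71 × 44.62 = 31.6802 now. The acquirer offers 31.6802 and keeps 100 − 31.6802 = 68.3198.
Round 3 (the target proposes): the acquirer can get 68.3198 next round, worth 0.71 × 68.3198 = 48.507058 now. The target offers 48.507058 and keeps 100 − 48.507058 = 51.492942.
Round 2 (the acquirer proposes): the target can get 51.492942 next round, worth 0.71 × 51.492942 = 36.55998882 now, so the acquirer offers 36.55998882, keeping 63.44001118.
Round 1 (the target proposes): the acquirer can get 63.44001118 next round, worth 0.71 × 63.44001118 = 45.0424079378 now; the target offers that and keeps 54.9575920622.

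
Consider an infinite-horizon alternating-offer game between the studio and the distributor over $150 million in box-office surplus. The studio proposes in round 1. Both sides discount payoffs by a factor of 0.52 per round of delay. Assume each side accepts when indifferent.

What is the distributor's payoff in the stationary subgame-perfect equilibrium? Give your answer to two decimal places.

51.32

Let x be the studio's share when the studio proposes and y be the distributor's share when the distributor proposes.
The distributor accepts iff offered ≥ 0.52·y, so x = 150 − 0.52y. Symmetrically y = 150 − 0.52x.
Substituting: x = 150 − 0.52(150 − 0.52x), giving x(1 − 0.52·0.52) = 150(1 − 0.52).
So x = 150 × 0.48 / 0.7296 ≈ 98.6842, and the distributor receives 150 − x ≈ 51.3158.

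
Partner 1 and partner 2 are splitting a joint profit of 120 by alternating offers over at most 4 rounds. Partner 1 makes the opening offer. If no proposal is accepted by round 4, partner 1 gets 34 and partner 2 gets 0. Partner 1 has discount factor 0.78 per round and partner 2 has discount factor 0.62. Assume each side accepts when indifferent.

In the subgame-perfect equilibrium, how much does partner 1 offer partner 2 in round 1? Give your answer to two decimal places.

42.15

Round 4 (partner 2 proposes): partner 1 gets 34 if talks fail, so partner 2 offers 34 and keeps 86.
Round 3 (partner 1 proposes): partner 2 can get 86 next round, worth 0.62 × 86 = 53.32 now; partner 1 offers that and keeps 66.68.
Round 2 (partner 2 proposes): partner 1 can get 66.68 next round, worth 0.78 × 66.68 = 52.0104 now. Partner 2 offers 52.0104 and keeps 120 − 52.0104 = 67.9896.
Round 1 (partner 1 proposes): partner 2 can get 67.9896 next round, worth 0.62 × 67.9896 = 42.153552 now. Partner 1 offers 42.153552 and keeps 120 − 42.153552 = 77.846448.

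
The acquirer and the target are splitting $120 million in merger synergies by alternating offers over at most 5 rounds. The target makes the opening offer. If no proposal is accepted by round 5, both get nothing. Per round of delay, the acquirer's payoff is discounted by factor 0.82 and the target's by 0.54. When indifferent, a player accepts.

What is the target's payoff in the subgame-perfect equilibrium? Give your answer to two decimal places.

Round 5 (the target proposes): the acquirer will accept anything ≥ 0, so the target offers 0 and keeps 120.
Round 4 (the acquirer proposes): the target can get 120 next round, worth 0.54 × 120 = 64.8 now; the acquirer offers that and keeps 55.2.
Round 3 (the target proposes): the acquirer can get 55.2 next round, worth 0.82 × 55.2 = 45.264 now. The target offers 45.264 and keeps 120 − 45.264 = 74.736.
Round 2 (the acquirer proposes): the target can get 74.736 next round, worth 0.54 × 74.736 = 40.35744 now, so the acquirer offers 40.35744, keeping 79.64256.
Round 1 (the target proposes): the acquirer can get 79.64256 next round, worth 0.82 × 79.64256 = 65.3068992 now, so the target offers 65.3068992, keeping 54.6931008.

54.69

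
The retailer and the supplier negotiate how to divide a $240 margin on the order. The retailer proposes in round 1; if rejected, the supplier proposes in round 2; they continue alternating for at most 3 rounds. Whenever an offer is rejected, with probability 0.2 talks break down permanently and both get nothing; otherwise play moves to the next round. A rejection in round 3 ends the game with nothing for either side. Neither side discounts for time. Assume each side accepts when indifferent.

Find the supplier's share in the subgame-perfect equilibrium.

Round 3 (the retailer proposes): rejection yields 0 for the supplier; the retailer offers 0 and keeps 240.
Round 2 (the supplier proposes): rejecting gives the retailer an expected 0.8 × 240 = 192. The supplier offers 192 and keeps 240 − 192 = 48.
Round 1 (the retailer proposes): rejecting gives the supplier an expected 0.8 × 48 = 38.4, so the retailer offers 38.4, keeping 201.6.

38.4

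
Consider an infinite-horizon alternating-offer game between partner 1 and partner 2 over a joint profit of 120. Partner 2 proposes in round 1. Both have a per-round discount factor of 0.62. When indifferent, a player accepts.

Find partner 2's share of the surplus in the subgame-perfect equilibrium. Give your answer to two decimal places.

74.07

When partner 2 proposes, partner 1 accepts any offer worth at least 0.62 times what partner 1 would get by proposing next round; and vice versa.
This gives x = 120 − 0.62y and y = 120 − 0.62x, where x and y are each side's share when it proposes.
Hence (1 − 0.62·0.62)x = 120(1 − 0.62), i.e. 0.6156·x = 45.6.
x ≈ 74.0741; partner 1's share is 120 − x ≈ 45.9259.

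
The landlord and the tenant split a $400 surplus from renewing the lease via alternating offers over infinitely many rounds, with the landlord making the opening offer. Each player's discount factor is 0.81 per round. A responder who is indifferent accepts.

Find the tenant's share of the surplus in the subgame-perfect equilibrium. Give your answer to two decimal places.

Let x be the landlord's share when the landlord proposes and y be the tenant's share when the tenant proposes.
The tenant accepts iff offered ≥ 0.81·y, so x = 400 − 0.81y. Symmetrically y = 400 − 0.81x.
Substituting: x = 400 − 0.81(400 − 0.81x), giving x(1 − 0.81·0.81) = 400(1 − 0.81).
So x = 400 × 0.19 / 0.3439 ≈ 220.9945, and the tenant receives 400 − x ≈ 179.0055.

179.01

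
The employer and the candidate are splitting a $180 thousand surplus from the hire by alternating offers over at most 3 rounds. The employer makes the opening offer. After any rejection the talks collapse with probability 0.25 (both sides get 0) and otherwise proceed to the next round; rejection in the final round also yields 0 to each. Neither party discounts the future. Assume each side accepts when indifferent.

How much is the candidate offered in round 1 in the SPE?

33.75

Round 3 (the employer proposes): rejection yields 0 for the candidate; the employer offers 0 and keeps 180.
Round 2 (the candidate proposes): rejecting gives the employer an expected 0.75 × 180 = 135; the candidate offers that and keeps 45.
Round 1 (the employer proposes): rejecting gives the candidate an expected 0.75 × 45 = 33.75; the employer offers that and keeps 146.25.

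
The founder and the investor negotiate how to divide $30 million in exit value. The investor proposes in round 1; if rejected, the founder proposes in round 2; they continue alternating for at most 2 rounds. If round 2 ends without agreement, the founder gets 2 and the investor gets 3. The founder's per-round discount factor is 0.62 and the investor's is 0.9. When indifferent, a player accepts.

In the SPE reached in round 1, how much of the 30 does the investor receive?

Round 2 (the founder proposes): the investor gets 3 if talks fail, so the founder offers 3 and keeps 27.
Round 1 (the investor proposes): the founder can get 27 next round, worth 0.62 × 27 = 16.74 now. The investor offers 16.74 and keeps 30 − 16.74 = 13.26.

13.26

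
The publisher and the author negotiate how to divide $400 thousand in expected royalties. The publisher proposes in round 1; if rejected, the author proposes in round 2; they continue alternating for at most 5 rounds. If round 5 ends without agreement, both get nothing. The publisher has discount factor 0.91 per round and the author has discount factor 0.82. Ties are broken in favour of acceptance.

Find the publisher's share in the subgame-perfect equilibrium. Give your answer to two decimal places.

348.45

Round 5 (the publisher proposes): the author will accept anything ≥ 0, so the publisher offers 0 and keeps 400.
Round 4 (the author proposes): the publisher can get 400 next round, worth 0.91 × 400 = 364 now. The author offers 364 and keeps 400 − 364 = 36.
Round 3 (the publisher proposes): the author can get 36 next round, worth 0.82 × 36 = 29.52 now; the publisher offers that and keeps 370.48.
Round 2 (the author proposes): the publisher can get 370.48 next round, worth 0.91 × 370.48 = 337.1368 now, so the author offers 337.1368, keeping 62.8632.
Round 1 (the publisher proposes): the author can get 62.8632 next round, worth 0.82 × 62.8632 = 51.547824 now, so the publisher offers 51.547824, keeping 348.452176.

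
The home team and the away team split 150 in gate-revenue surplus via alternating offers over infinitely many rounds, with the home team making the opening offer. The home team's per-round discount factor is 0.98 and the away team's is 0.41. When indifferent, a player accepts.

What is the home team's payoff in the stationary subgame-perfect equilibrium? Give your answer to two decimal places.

Let x be the home team's share when the home team proposes and y be the away team's share when the away team proposes.
The away team accepts iff offered ≥ 0.41·y, so x = 150 − 0.41y. Symmetrically y = 150 − 0.98x.
Substituting: x = 150 − 0.41(150 − 0.98x), giving x(1 − 0.98·0.41) = 150(1 − 0.41).
So x = 150 × 0.59 / 0.5982 ≈ 147.9438, and the away team receives 150 − x ≈ 2.0562.

147.94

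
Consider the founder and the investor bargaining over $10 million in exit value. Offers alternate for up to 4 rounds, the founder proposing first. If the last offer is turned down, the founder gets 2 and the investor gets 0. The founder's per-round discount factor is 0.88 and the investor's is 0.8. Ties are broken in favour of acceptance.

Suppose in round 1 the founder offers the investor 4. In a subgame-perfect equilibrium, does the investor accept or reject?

Reject

Work out the investor's continuation value if the offer is rejected.
Round 4 (the investor proposes): the founder gets 2 if talks fail, so the investor offers 2 and keeps 8.
Round 3 (the founder proposes): the investor can get 8 next round, worth 0.8 × 8 = 6.4 now; the founder offers that and keeps 3.6.
Round 2 (the investor proposes): the founder can get 3.6 next round, worth 0.88 × 3.6 = 3.168 now. The investor offers 3.168 and keeps 10 − 3.168 = 6.832.
So by rejecting in round 1, the investor gets 6.832 next round, worth 0.8 × 6.832 = 5.4656 now.
Offer 4 < 5.4656, so the investor rejects.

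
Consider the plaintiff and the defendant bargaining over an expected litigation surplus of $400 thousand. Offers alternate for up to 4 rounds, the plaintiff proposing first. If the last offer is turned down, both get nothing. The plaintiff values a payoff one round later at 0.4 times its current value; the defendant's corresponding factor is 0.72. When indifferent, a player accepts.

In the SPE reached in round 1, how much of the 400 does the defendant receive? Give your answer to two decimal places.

Round 4 (the defendant proposes): rejection yields 0 for the plaintiff; the defendant offers 0 and keeps 400.
Round 3 (the plaintiff proposes): the defendant can get 400 next round, worth 0.72 × 400 = 288 now. The plaintiff offers 288 and keeps 400 − 288 = 112.
Round 2 (the defendant proposes): the plaintiff can get 112 next round, worth 0.4 × 112 = 44.8 now, so the defendant offers 44.8, keeping 355.2.
Round 1 (the plaintiff proposes): the defendant can get 355.2 next round, worth 0.72 × 355.2 = 255.744 now, so the plaintiff offers 255.744, keeping 144.256.

255.74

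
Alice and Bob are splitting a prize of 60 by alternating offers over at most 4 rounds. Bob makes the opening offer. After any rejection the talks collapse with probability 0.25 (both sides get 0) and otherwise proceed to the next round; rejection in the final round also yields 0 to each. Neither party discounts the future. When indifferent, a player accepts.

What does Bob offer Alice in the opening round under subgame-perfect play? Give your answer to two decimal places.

Round 4 (Alice proposes): Bob will accept anything ≥ 0, so Alice offers 0 and keeps 60.
Round 3 (Bob proposes): rejecting gives Alice an expected 0.75 × 60 = 45. Bob offers 45 and keeps 60 − 45 = 15.
Round 2 (Alice proposes): rejecting gives Bob an expected 0.75 × 15 = 11.25; Alice offers that and keeps 48.75.
Round 1 (Bob proposes): rejecting gives Alice an expected 0.75 × 48.75 = 36.5625. Bob offers 36.5625 and keeps 60 − 36.5625 = 23.4375.

36.56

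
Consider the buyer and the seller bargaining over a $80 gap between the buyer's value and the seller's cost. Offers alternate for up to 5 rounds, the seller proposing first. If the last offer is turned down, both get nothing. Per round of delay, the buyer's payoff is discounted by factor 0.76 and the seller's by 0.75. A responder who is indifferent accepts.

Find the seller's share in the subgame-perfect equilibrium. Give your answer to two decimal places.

56.14

Round 5 (the seller proposes): the buyer will accept anything ≥ 0, so the seller offers 0 and keeps 80.
Round 4 (the buyer proposes): the seller can get 80 next round, worth 0.75 × 80 = 60 now. The buyer offers 60 and keeps 80 − 60 = 20.
Round 3 (the seller proposes): the buyer can get 20 next round, worth 0.76 × 20 = 15.2 now, so the seller offers 15.2, keeping 64.8.
Round 2 (the buyer proposes): the seller can get 64.8 next round, worth 0.75 × 64.8 = 48.6 now; the buyer offers that and keeps 31.4.
Round 1 (the seller proposes): the buyer can get 31.4 next round, worth 0.76 × 31.4 = 23.864 now; the seller offers that and keeps 56.136.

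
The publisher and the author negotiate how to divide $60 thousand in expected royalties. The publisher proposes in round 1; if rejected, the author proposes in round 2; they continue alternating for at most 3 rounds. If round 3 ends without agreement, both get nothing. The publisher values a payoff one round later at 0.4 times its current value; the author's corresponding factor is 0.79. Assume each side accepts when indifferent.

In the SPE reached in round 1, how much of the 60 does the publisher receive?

31.56

Round 3 (the publisher proposes): rejection yields 0 for the author; the publisher offers 0 and keeps 60.
Round 2 (the author proposes): the publisher can get 60 next round, worth 0.4 × 60 = 24 now, so the author offers 24, keeping 36.
Round 1 (the publisher proposes): the author can get 36 next round, worth 0.79 × 36 = 28.44 now. The publisher offers 28.44 and keeps 60 − 28.44 = 31.56.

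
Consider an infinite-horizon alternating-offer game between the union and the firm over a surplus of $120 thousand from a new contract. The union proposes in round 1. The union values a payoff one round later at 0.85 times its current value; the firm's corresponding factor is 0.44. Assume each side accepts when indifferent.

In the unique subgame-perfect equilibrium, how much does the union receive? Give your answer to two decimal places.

Let x be the union's share when the union proposes and y be the firm's share when the firm proposes.
The firm accepts iff offered ≥ 0.44·y, so x = 120 − 0.44y. Symmetrically y = 120 − 0.85x.
Substituting: x = 120 − 0.44(120 − 0.85x), giving x(1 − 0.85·0.44) = 120(1 − 0.44).
So x = 120 × 0.56 / 0.626 ≈ 107.3482, and the firm receives 120 − x ≈ 12.6518.

107.35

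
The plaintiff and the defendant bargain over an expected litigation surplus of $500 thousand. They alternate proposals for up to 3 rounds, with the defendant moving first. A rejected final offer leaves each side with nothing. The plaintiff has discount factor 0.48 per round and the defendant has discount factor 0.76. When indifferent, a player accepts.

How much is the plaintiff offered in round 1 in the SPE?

57.6

Round 3 (the defendant proposes): the plaintiff will accept anything ≥ 0, so the defendant offers 0 and keeps 500.
Round 2 (the plaintiff proposes): the defendant can get 500 next round, worth 0.76 × 500 = 380 now; the plaintiff offers that and keeps 120.
Round 1 (the defendant proposes): the plaintiff can get 120 next round, worth 0.48 × 120 = 57.6 now. The defendant offers 57.6 and keeps 500 − 57.6 = 442.4.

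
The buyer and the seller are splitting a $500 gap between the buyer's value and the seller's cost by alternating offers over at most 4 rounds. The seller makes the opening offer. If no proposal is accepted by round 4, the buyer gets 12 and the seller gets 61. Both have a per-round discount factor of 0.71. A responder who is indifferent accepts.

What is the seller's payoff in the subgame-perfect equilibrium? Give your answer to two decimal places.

239.93

Solve by backward induction from round 4.
Round 4 (the buyer proposes): the seller gets 61 if talks fail, so the buyer offers 61 and keeps 439.
Round 3 (the seller proposes): the buyer can get 439 next round, worth 0.71 × 439 = 311.69 now; the seller offers that and keeps 188.31.
Round 2 (the buyer proposes): the seller can get 188.31 next round, worth 0.71 × 188.31 = 133.7001 now, so the buyer offers 133.7001, keeping 366.2999.
Round 1 (the seller proposes): the buyer can get 366.2999 next round, worth 0.71 × 366.2999 = 260.072929 now, so the seller offers 260.072929, keeping 239.927071.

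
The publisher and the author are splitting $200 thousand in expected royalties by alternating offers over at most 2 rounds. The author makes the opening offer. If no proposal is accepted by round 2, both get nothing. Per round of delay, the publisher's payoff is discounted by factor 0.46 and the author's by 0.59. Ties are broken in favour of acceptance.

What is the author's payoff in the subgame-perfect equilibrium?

Round 2 (the publisher proposes): rejection yields 0 for the author; the publisher offers 0 and keeps 200.
Round 1 (the author proposes): the publisher can get 200 next round, worth 0.46 × 200 = 92 now. The author offers 92 and keeps 200 − 92 = 108.

108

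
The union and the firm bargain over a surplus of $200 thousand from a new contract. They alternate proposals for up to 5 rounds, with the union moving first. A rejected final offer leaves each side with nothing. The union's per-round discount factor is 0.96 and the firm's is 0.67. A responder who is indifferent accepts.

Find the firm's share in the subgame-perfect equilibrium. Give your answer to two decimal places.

Round 5 (the union proposes): rejection yields 0 for the firm; the union offers 0 and keeps 200.
Round 4 (the firm proposes): the union can get 200 next round, worth 0.96 × 200 = 192 now; the firm offers that and keeps 8.
Round 3 (the union proposes): the firm can get 8 next round, worth 0.67 × 8 = 5.36 now; the union offers that and keeps 194.64.
Round 2 (the firm proposes): the union can get 194.64 next round, worth 0.96 × 194.64 = 186.8544 now; the firm offers that and keeps 13.1456.
Round 1 (the union proposes): the firm can get 13.1456 next round, worth 0.67 × 13.1456 = 8.807552 now. The union offers 8.807552 and keeps 200 − 8.807552 = 191.192448.

8.81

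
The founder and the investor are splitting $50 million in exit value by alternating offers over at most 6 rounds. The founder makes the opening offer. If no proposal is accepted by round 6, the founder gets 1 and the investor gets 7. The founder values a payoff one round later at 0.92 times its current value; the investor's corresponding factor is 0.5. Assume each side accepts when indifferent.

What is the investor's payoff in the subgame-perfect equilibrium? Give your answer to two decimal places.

8.10

Work backward from the last round.
Round 6 (the investor proposes): the founder gets 1 if talks fail, so the investor offers 1 and keeps 49.
Round 5 (the founder proposes): the investor can get 49 next round, worth 0.5 × 49 = 24.5 now. The founder offers 24.5 and keeps 50 − 24.5 = 25.5.
Round 4 (the investor proposes): the founder can get 25.5 next round, worth 0.92 × 25.5 = 23.46 now, so the investor offers 23.46, keeping 26.54.
Round 3 (the founder proposes): the investor can get 26.54 next round, worth 0.5 × 26.54 = 13.27 now; the founder offers that and keeps 36.73.
Round 2 (the investor proposes): the founder can get 36.73 next round, worth 0.92 × 36.73 = 33.7916 now, so the investor offers 33.7916, keeping 16.2084.
Round 1 (the founder proposes): the investor can get 16.2084 next round, worth 0.5 × 16.2084 = 8.1042 now; the founder offers that and keeps 41.8958.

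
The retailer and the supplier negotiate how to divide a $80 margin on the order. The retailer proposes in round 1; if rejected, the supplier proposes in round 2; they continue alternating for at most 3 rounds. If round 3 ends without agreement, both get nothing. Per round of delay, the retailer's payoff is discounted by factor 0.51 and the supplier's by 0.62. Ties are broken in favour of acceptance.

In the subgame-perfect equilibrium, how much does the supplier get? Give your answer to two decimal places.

Round 3 (the retailer proposes): the supplier will accept anything ≥ 0, so the retailer offers 0 and keeps 80.
Round 2 (the supplier proposes): the retailer can get 80 next round, worth 0.51 × 80 = 40.8 now; the supplier offers that and keeps 39.2.
Round 1 (the retailer proposes): the supplier can get 39.2 next round, worth 0.62 × 39.2 = 24.304 now. The retailer offers 24.304 and keeps 80 − 24.304 = 55.696.

24.30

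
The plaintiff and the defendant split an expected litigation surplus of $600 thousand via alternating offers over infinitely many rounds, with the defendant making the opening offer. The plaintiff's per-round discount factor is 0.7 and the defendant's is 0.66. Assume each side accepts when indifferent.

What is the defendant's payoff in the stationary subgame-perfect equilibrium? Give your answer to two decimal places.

When the defendant proposes, the plaintiff accepts any offer worth at least 0.7 times what the plaintiff would get by proposing next round; and vice versa.
This gives x = 600 − 0.7y and y = 600 − 0.66x, where x and y are each side's share when it proposes.
Hence (1 − 0.7·0.66)x = 600(1 − 0.7), i.e. 0.538·x = 180.
x ≈ 334.5725; the plaintiff's share is 600 − x ≈ 265.4275.

334.57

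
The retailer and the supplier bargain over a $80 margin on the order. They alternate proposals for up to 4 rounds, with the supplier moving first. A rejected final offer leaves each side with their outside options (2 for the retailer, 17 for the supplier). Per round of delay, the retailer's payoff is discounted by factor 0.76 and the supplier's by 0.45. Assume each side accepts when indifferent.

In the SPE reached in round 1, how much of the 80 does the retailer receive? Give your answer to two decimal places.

49.81

Round 4 (the retailer proposes): the supplier gets 17 if talks fail, so the retailer offers 17 and keeps 63.
Round 3 (the supplier proposes): the retailer can get 63 next round, worth 0.76 × 63 = 47.88 now; the supplier offers that and keeps 32.12.
Round 2 (the retailer proposes): the supplier can get 32.12 next round, worth 0.45 × 32.12 = 14.454 now, so the retailer offers 14.454, keeping 65.546.
Round 1 (the supplier proposes): the retailer can get 65.546 next round, worth 0.76 × 65.546 = 49.81496 now; the supplier offers that and keeps 30.18504.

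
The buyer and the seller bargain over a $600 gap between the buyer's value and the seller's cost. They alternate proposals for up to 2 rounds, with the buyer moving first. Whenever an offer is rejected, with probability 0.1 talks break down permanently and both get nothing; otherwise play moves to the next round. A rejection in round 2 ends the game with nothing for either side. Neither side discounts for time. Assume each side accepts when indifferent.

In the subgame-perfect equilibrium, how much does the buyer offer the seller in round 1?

540

By backward induction:
Round 2 (the seller proposes): the buyer will accept anything ≥ 0, so the seller offers 0 and keeps 600.
Round 1 (the buyer proposes): rejecting gives the seller an expected 0.9 × 600 = 540. The buyer offers 540 and keeps 600 − 540 = 60.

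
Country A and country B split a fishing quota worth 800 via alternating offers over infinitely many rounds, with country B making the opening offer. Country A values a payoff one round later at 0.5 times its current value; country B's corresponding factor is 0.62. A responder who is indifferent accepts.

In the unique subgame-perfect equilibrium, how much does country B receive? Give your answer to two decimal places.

In a stationary SPE each proposer offers the other exactly their discounted continuation value.
If country B keeps x when proposing and country A keeps y when proposing, then x = 800 − 0.5y and y = 800 − 0.62x.
Solving: x = 800(1 − 0.5) / (1 − 0.62·0.5) = 400 / 0.69 ≈ 579.7101.
Country A gets 800 − 579.7101 ≈ 220.2899.

579.71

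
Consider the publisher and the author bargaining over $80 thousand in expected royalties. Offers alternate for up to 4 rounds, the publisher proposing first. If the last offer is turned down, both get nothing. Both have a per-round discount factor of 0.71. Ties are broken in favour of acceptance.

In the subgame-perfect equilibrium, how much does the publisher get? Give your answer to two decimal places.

34.90

Round 4 (the author proposes): rejection yields 0 for the publisher; the author offers 0 and keeps 80.
Round 3 (the publisher proposes): the author can get 80 next round, worth 0.71 × 80 = 56.8 now, so the publisher offers 56.8, keeping 23.2.
Round 2 (the author proposes): the publisher can get 23.2 next round, worth 0.71 × 23.2 = 16.472 now. The author offers 16.472 and keeps 80 − 16.472 = 63.528.
Round 1 (the publisher proposes): the author can get 63.528 next round, worth 0.71 × 63.528 = 45.10488 now, so the publisher offers 45.10488, keeping 34.89512.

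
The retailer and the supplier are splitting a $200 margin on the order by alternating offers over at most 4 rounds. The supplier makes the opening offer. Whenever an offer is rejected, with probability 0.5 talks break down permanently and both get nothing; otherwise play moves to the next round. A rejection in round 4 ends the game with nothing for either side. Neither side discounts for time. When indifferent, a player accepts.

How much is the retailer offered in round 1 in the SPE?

Round 4 (the retailer proposes): the supplier will accept anything ≥ 0, so the retailer offers 0 and keeps 200.
Round 3 (the supplier proposes): rejecting gives the retailer an expected 0.5 × 200 = 100. The supplier offers 100 and keeps 200 − 100 = 100.
Round 2 (the retailer proposes): rejecting gives the supplier an expected 0.5 × 100 = 50, so the retailer offers 50, keeping 150.
Round 1 (the supplier proposes): rejecting gives the retailer an expected 0.5 × 150 = 75. The supplier offers 75 and keeps 200 − 75 = 125.

75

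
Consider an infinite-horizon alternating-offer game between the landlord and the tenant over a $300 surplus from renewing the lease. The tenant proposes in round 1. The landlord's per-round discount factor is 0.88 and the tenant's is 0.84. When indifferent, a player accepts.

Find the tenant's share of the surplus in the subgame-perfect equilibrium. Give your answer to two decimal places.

When the tenant proposes, the landlord accepts any offer worth at least 0.88 times what the landlord would get by proposing next round; and vice versa.
This gives x = 300 − 0.88y and y = 300 − 0.84x, where x and y are each side's share when it proposes.
Hence (1 − 0.88·0.84)x = 300(1 − 0.88), i.e. 0.2608·x = 36.
x ≈ 138.0368; the landlord's share is 300 − x ≈ 161.9632.

138.04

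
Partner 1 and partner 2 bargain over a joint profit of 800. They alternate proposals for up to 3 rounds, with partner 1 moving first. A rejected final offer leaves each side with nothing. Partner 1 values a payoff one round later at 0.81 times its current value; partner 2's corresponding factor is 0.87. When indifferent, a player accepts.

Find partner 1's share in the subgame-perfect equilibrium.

Round 3 (partner 1 proposes): rejection yields 0 for partner 2; partner 1 offers 0 and keeps 800.
Round 2 (partner 2 proposes): partner 1 can get 800 next round, worth 0.81 × 800 = 648 now; partner 2 offers that and keeps 152.
Round 1 (partner 1 proposes): partner 2 can get 152 next round, worth 0.87 × 152 = 132.24 now. Partner 1 offers 132.24 and keeps 800 − 132.24 = 667.76.

667.76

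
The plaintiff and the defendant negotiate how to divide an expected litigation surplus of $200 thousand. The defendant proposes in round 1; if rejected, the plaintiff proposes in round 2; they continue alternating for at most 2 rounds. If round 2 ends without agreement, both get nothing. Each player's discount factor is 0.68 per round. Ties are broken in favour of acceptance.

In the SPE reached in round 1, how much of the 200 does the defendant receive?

Work backward from the last round.
Round 2 (the plaintiff proposes): the defendant will accept anything ≥ 0, so the plaintiff offers 0 and keeps 200.
Round 1 (the defendant proposes): the plaintiff can get 200 next round, worth 0.68 × 200 = 136 now. The defendant offers 136 and keeps 200 − 136 = 64.

64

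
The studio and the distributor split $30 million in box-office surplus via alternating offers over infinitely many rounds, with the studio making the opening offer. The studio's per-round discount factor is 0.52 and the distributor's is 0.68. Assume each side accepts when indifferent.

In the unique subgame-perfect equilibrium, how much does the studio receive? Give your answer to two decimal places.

In a stationary SPE each proposer offers the other exactly their discounted continuation value.
If the studio keeps x when proposing and the distributor keeps y when proposing, then x = 30 − 0.68y and y = 30 − 0.52x.
Solving: x = 30(1 − 0.68) / (1 − 0.52·0.68) = 9.6 / 0.6464 ≈ 14.8515.
The distributor gets 30 − 14.8515 ≈ 15.1485.

14.85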